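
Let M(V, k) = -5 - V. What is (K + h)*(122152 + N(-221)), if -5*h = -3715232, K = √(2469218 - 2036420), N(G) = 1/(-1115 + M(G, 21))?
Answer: 407986890603104/4495 + 109814647*√432798/899 ≈ 9.0845e+10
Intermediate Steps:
N(G) = 1/(-1120 - G) (N(G) = 1/(-1115 + (-5 - G)) = 1/(-1120 - G))
K = √432798 ≈ 657.87
h = 3715232/5 (h = -⅕*(-3715232) = 3715232/5 ≈ 7.4305e+5)
(K + h)*(122152 + N(-221)) = (√432798 + 3715232/5)*(122152 - 1/(1120 - 221)) = (3715232/5 + √432798)*(122152 - 1/899) = (3715232/5 + √432798)*(109814647/899) = 407986890603104/4495 + 109814647*√432798/899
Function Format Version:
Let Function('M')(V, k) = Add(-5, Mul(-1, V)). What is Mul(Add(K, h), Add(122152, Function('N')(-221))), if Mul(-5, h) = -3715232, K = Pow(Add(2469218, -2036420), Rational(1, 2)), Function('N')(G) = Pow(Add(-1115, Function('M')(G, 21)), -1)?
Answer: Add(Rational(407986890603104, 4495), Mul(Rational(109814647, 899), Pow(432798, Rational(1, 2)))) ≈ 9.0845e+10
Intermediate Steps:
Function('N')(G) = Pow(Add(-1120, Mul(-1, G)), -1) (Function('N')(G) = Pow(Add(-1115, Add(-5, Mul(-1, G))), -1) = Pow(Add(-1120, Mul(-1, G)), -1))
K = Pow(432798, Rational(1, 2)) ≈ 657.87
h = Rational(3715232, 5) (h = Mul(Rational(-1, 5), -3715232) = Rational(3715232, 5) ≈ 7.4305e+5)
Mul(Add(K, h), Add(122152, Function('N')(-221))) = Mul(Add(Pow(432798, Rational(1, 2)), Rational(3715232, 5)), Add(122152, Mul(-1, Pow(Add(1120, -221), -1)))) = Mul(Add(Rational(3715232, 5), Pow(432798, Rational(1, 2))), Add(122152, Mul(-1, Pow(899, -1)))) = Mul(Add(Rational(3715232, 5), Pow(432798, Rational(1, 2))), Add(122152, Mul(-1, Rational(1, 899)))) = Mul(Add(Rational(3715232, 5), Pow(432798, Rational(1, 2))), Add(122152, Rational(-1, 899))) = Mul(Add(Rational(3715232, 5), Pow(432798, Rational(1, 2))), Rational(109814647, 899)) = Add(Rational(407986890603104, 4495), Mul(Rational(109814647, 899), Pow(432798, Rational(1, 2))))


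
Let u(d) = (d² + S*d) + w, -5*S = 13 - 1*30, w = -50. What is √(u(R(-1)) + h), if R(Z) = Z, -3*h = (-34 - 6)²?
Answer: I*√131790/15 ≈ 24.202*I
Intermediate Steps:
h = -1600/3 (h = -(-34 - 6)²/3 = -⅓*(-40)² = -⅓*1600 = -1600/3 ≈ -533.33)
S = 17/5 (S = -(13 - 1*30)/5 = -(13 - 30)/5 = -⅕*(-17) = 17/5 ≈ 3.4000)
u(d) = -50 + d² + 17*d/5 (u(d) = (d² + 17*d/5) - 50 = -50 + d² + 17*d/5)
√(u(R(-1)) + h) = √((-50 + (-1)² + (17/5)*(-1)) - 1600/3) = √((-50 + 1 - 17/5) - 1600/3) = √(-262/5 - 1600/3) = √(-8786/15) = I*√131790/15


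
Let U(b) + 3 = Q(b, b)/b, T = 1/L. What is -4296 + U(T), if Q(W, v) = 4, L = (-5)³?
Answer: -4799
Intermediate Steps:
L = -125
T = -1/125 (T = 1/(-125) = -1/125 ≈ -0.0080000)
U(b) = -3 + 4/b
-4296 + U(T) = -4296 + (-3 + 4/(-1/125)) = -4296 + (-3 + 4*(-125)) = -4296 + (-3 - 500) = -4296 - 503 = -4799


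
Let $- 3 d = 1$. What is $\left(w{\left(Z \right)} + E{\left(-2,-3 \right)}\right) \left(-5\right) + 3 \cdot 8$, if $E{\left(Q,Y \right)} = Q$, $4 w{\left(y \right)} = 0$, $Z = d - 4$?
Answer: $34$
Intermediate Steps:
$d = - \frac{1}{3}$ ($d = \left(- \frac{1}{3}\right) 1 = - \frac{1}{3} \approx -0.33333$)
$Z = - \frac{13}{3}$ ($Z = - \frac{1}{3} - 4 = - \frac{13}{3} \approx -4.3333$)
$w{\left(y \right)} = 0$ ($w{\left(y \right)} = \frac{1}{4} \cdot 0 = 0$)
$\left(w{\left(Z \right)} + E{\left(-2,-3 \right)}\right) \left(-5\right) + 3 \cdot 8 = \left(0 - 2\right) \left(-5\right) + 3 \cdot 8 = \left(-2\right) \left(-5\right) + 24 = 10 + 24 = 34$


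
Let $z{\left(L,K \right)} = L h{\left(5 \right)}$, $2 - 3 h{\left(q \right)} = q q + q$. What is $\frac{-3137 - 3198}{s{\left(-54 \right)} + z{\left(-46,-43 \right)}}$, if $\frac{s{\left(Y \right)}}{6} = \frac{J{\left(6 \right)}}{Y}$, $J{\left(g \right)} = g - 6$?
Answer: $- \frac{2715}{184} \approx -14.755$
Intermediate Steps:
$J{\left(g \right)} = -6 + g$ ($J{\left(g \right)} = g - 6 = -6 + g$)
$s{\left(Y \right)} = 0$ ($s{\left(Y \right)} = 6 \frac{-6 + 6}{Y} = 6 \frac{0}{Y} = 6 \cdot 0 = 0$)
$h{\left(q \right)} = \frac{2}{3} - \frac{q}{3} - \frac{q^{2}}{3}$ ($h{\left(q \right)} = \frac{2}{3} - \frac{q q + q}{3} = \frac{2}{3} - \frac{q^{2} + q}{3} = \frac{2}{3} - \frac{q + q^{2}}{3} = \frac{2}{3} - \left(\frac{q}{3} + \frac{q^{2}}{3}\right) = \frac{2}{3} - \frac{q}{3} - \frac{q^{2}}{3}$)
$z{\left(L,K \right)} = - \frac{28 L}{3}$ ($z{\left(L,K \right)} = L \left(\frac{2}{3} - \frac{5}{3} - \frac{5^{2}}{3}\right) = L \left(\frac{2}{3} - \frac{5}{3} - \frac{25}{3}\right) = L \left(- \frac{28}{3}\right) = - \frac{28 L}{3}$)
$\frac{-3137 - 3198}{s{\left(-54 \right)} + z{\left(-46,-43 \right)}} = \frac{-3137 - 3198}{0 - - \frac{1288}{3}} = - \frac{6335}{0 + \frac{1288}{3}} = - \frac{6335}{\frac{1288}{3}} = \left(-6335\right) \frac{3}{1288} = - \frac{2715}{184}$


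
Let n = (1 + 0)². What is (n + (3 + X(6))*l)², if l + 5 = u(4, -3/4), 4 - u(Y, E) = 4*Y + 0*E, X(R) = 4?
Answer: 13924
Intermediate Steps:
u(Y, E) = 4 - 4*Y (u(Y, E) = 4 - (4*Y + 0*E) = 4 - (4*Y + 0) = 4 - 4*Y)
n = 1 (n = 1² = 1)
l = -17 (l = -5 + (4 - 4*4) = -5 + (4 - 16) = -5 - 12 = -17)
(n + (3 + X(6))*l)² = (1 + (3 + 4)*(-17))² = (1 + 7*(-17))² = (1 - 119)² = (-118)² = 13924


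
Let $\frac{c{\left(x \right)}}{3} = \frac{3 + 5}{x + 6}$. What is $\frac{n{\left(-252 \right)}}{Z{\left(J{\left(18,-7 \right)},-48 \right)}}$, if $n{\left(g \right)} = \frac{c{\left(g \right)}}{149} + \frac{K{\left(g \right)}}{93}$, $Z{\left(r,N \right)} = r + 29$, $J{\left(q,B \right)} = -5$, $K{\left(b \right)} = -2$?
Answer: $- \frac{6295}{6817644} \approx -0.00092334$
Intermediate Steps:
$c{\left(x \right)} = \frac{24}{6 + x}$ ($c{\left(x \right)} = 3 \frac{3 + 5}{x + 6} = 3 \frac{8}{6 + x} = \frac{24}{6 + x}$)
$Z{\left(r,N \right)} = 29 + r$
$n{\left(g \right)} = - \frac{2}{93} + \frac{24}{149 \left(6 + g\right)}$ ($n{\left(g \right)} = \frac{24 \frac{1}{6 + g}}{149} - \frac{2}{93} = \frac{24}{6 + g} \frac{1}{149} - \frac{2}{93} = \frac{24}{149 \left(6 + g\right)} - \frac{2}{93} = - \frac{2}{93} + \frac{24}{149 \left(6 + g\right)}$)
$\frac{n{\left(-252 \right)}}{Z{\left(J{\left(18,-7 \right)},-48 \right)}} = \frac{\frac{2}{13857} \frac{1}{6 - 252} \left(222 - -37548\right)}{29 - 5} = \frac{\frac{2}{13857} \frac{1}{-246} \left(222 + 37548\right)}{24} = \frac{2}{13857} \left(- \frac{1}{246}\right) 37770 \cdot \frac{1}{24} = \left(- \frac{12590}{568137}\right) \frac{1}{24} = - \frac{6295}{6817644}$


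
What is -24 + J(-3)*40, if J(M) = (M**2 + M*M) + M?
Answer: 576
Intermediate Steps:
J(M) = M + 2*M**2 (J(M) = (M**2 + M**2) + M = 2*M**2 + M = M + 2*M**2)
-24 + J(-3)*40 = -24 - 3*(1 + 2*(-3))*40 = -24 - 3*(1 - 6)*40 = -24 - 3*(-5)*40 = -24 + 15*40 = -24 + 600 = 576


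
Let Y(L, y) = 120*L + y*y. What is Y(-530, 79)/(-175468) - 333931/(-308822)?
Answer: 2244350759/1593775844 ≈ 1.4082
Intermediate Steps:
Y(L, y) = y² + 120*L (Y(L, y) = 120*L + y² = y² + 120*L)
Y(-530, 79)/(-175468) - 333931/(-308822) = (79² + 120*(-530))/(-175468) - 333931/(-308822) = (6241 - 63600)*(-1/175468) - 333931*(-1/308822) = -57359*(-1/175468) + 19643/18166 = 57359/175468 + 19643/18166 = 2244350759/1593775844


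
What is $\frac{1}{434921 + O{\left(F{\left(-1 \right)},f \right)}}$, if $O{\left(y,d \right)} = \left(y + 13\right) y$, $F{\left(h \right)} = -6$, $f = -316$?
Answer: $\frac{1}{434879} \approx 2.2995 \cdot 10^{-6}$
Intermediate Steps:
$O{\left(y,d \right)} = y \left(13 + y\right)$ ($O{\left(y,d \right)} = \left(13 + y\right) y = y \left(13 + y\right)$)
$\frac{1}{434921 + O{\left(F{\left(-1 \right)},f \right)}} = \frac{1}{434921 - 6 \left(13 - 6\right)} = \frac{1}{434921 - 42} = \frac{1}{434879}$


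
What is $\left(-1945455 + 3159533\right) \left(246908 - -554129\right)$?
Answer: $972521398886$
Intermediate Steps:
$\left(-1945455 + 3159533\right) \left(246908 - -554129\right) = 1214078 \left(246908 + \left(-1153214 + 1707343\right)\right) = 1214078 \left(246908 + 554129\right) = 1214078 \cdot 801037 = 972521398886$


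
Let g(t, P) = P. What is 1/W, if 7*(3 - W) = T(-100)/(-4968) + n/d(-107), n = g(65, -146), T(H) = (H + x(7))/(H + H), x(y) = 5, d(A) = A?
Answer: 21263040/59644679 ≈ 0.35649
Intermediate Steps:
T(H) = (5 + H)/(2*H) (T(H) = (H + 5)/(H + H) = (5 + H)/((2*H)) = (5 + H)*(1/(2*H)) = (5 + H)/(2*H))
n = -146
W = 59644679/21263040 (W = 3 - (((½)*(5 - 100)/(-100))/(-4968) - 146/(-107))/7 = 3 - (((½)*(-1/100)*(-95))*(-1/4968) - 146*(-1/107))/7 = 3 - ((19/40)*(-1/4968) + 146/107)/7 = 3 - (-19/198720 + 146/107)/7 = 3 - ⅐*29011087/21263040 = 3 - 4144441/21263040 = 59644679/21263040 ≈ 2.8051)
1/W = 1/(59644679/21263040) = 21263040/59644679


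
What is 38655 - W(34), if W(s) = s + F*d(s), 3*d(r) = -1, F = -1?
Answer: 115862/3 ≈ 38621.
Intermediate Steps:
d(r) = -⅓ (d(r) = (⅓)*(-1) = -⅓)
W(s) = ⅓ + s (W(s) = s - 1*(-⅓) = s + ⅓ = ⅓ + s)
38655 - W(34) = 38655 - (⅓ + 34) = 38655 - 1*103/3 = 38655 - 103/3 = 115862/3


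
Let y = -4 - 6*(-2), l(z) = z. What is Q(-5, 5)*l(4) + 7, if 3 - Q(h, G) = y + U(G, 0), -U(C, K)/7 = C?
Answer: 127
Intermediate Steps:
U(C, K) = -7*C
y = 8 (y = -4 - 1*(-12) = -4 + 12 = 8)
Q(h, G) = -5 + 7*G (Q(h, G) = 3 - (8 - 7*G) = 3 + (-8 + 7*G) = -5 + 7*G)
Q(-5, 5)*l(4) + 7 = (-5 + 7*5)*4 + 7 = (-5 + 35)*4 + 7 = 30*4 + 7 = 120 + 7 = 127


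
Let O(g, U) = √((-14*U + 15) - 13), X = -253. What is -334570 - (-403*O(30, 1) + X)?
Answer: -334317 + 806*I*√3 ≈ -3.3432e+5 + 1396.0*I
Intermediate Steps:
O(g, U) = √(2 - 14*U) (O(g, U) = √((15 - 14*U) - 13) = √(2 - 14*U))
-334570 - (-403*O(30, 1) + X) = -334570 - (-403*√(2 - 14*1) - 253) = -334570 - (-403*√(2 - 14) - 253) = -334570 - (-806*I*√3 - 253) = -334570 - (-253 - 806*I*√3) = -334570 + (253 + 806*I*√3) = -334317 + 806*I*√3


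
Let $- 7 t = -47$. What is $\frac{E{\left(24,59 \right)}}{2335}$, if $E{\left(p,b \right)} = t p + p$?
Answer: $\frac{1296}{16345} \approx 0.07929$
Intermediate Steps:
$t = \frac{47}{7}$ ($t = \left(- \frac{1}{7}\right) \left(-47\right) = \frac{47}{7} \approx 6.7143$)
$E{\left(p,b \right)} = \frac{54 p}{7}$ ($E{\left(p,b \right)} = \frac{47 p}{7} + p = \frac{54 p}{7}$)
$\frac{E{\left(24,59 \right)}}{2335} = \frac{\frac{54}{7} \cdot 24}{2335} = \frac{1296}{7} \cdot \frac{1}{2335} = \frac{1296}{16345}$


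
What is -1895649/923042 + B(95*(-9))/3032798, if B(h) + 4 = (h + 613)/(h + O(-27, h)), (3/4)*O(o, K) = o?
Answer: -232839519463373/113375697226398 ≈ -2.0537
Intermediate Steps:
O(o, K) = 4*o/3
B(h) = -4 + (613 + h)/(-36 + h) (B(h) = -4 + (h + 613)/(h + (4/3)*(-27)) = -4 + (613 + h)/(h - 36) = -4 + (613 + h)/(-36 + h))
-1895649/923042 + B(95*(-9))/3032798 = -1895649/923042 + ((757 - 285*(-9))/(-36 + 95*(-9)))/3032798 = -1895649*1/923042 + ((757 - 3*(-855))/(-36 - 855))*(1/3032798) = -1895649/923042 + ((757 + 2565)/(-891))*(1/3032798) = -1895649/923042 - 1/891*3322*(1/3032798) = -1895649/923042 - 302/81*1/3032798 = -1895649/923042 - 151/122828319 = -232839519463373/113375697226398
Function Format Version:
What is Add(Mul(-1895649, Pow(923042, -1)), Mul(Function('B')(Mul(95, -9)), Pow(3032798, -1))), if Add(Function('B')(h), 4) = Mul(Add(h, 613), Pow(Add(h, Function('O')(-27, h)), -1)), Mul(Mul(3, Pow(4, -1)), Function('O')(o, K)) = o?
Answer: Rational(-232839519463373, 113375697226398) ≈ -2.0537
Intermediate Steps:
Function('O')(o, K) = Mul(Rational(4, 3), o)
Function('B')(h) = Add(-4, Mul(Pow(Add(-36, h), -1), Add(613, h))) (Function('B')(h) = Add(-4, Mul(Add(h, 613), Pow(Add(h, Mul(Rational(4, 3), -27)), -1))) = Add(-4, Mul(Add(613, h), Pow(Add(h, -36), -1))) = Add(-4, Mul(Add(613, h), Pow(Add(-36, h), -1))) = Add(-4, Mul(Pow(Add(-36, h), -1), Add(613, h))))
Add(Mul(-1895649, Pow(923042, -1)), Mul(Function('B')(Mul(95, -9)), Pow(3032798, -1))) = Add(Mul(-1895649, Pow(923042, -1)), Mul(Mul(Pow(Add(-36, Mul(95, -9)), -1), Add(757, Mul(-3, Mul(95, -9)))), Pow(3032798, -1))) = Add(Mul(-1895649, Rational(1, 923042)), Mul(Mul(Pow(Add(-36, -855), -1), Add(757, Mul(-3, -855))), Rational(1, 3032798))) = Add(Rational(-1895649, 923042), Mul(Mul(Pow(-891, -1), Add(757, 2565)), Rational(1, 3032798))) = Add(Rational(-1895649, 923042), Mul(Mul(Rational(-1, 891), 3322), Rational(1, 3032798))) = Add(Rational(-1895649, 923042), Mul(Rational(-302, 81), Rational(1, 3032798))) = Add(Rational(-1895649, 923042), Rational(-151, 122828319)) = Rational(-232839519463373, 113375697226398)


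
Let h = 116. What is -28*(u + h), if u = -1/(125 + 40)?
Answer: -535892/165 ≈ -3247.8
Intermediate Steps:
u = -1/165 ≈ -0.0060606
-28*(u + h) = -28*(-1/165 + 116) = -28*19139/165 = -535892/165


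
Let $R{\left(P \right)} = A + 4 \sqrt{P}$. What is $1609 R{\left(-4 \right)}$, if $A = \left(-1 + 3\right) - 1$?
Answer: $1609 + 12872 i \approx 1609.0 + 12872.0 i$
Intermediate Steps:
$A = 1$ ($A = 2 - 1 = 1$)
$R{\left(P \right)} = 1 + 4 \sqrt{P}$
$1609 R{\left(-4 \right)} = 1609 \left(1 + 4 \sqrt{-4}\right) = 1609 \left(1 + 4 \cdot 2 i\right) = 1609 \left(1 + 8 i\right) = 1609 + 12872 i$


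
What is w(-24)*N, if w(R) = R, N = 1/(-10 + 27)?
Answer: -24/17 ≈ -1.4118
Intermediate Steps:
N = 1/17 ≈ 0.058824
w(-24)*N = -24*1/17 = -24/17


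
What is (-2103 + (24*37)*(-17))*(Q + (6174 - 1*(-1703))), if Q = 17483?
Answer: -436166640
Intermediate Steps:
(-2103 + (24*37)*(-17))*(Q + (6174 - 1*(-1703))) = (-2103 + (24*37)*(-17))*(17483 + (6174 - 1*(-1703))) = (-2103 + 888*(-17))*(17483 + (6174 + 1703)) = (-2103 - 15096)*(17483 + 7877) = -17199*25360 = -436166640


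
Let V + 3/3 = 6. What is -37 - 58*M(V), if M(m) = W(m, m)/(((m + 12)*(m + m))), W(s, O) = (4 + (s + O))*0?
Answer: -37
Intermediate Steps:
V = 5 (V = -1 + 6 = 5)
W(s, O) = 0 (W(s, O) = (4 + (O + s))*0 = (4 + O + s)*0 = 0)
M(m) = 0 (M(m) = 0/(((m + 12)*(m + m))) = 0/(((12 + m)*(2*m))) = 0/((2*m*(12 + m))) = 0*(1/(2*m*(12 + m))) = 0)
-37 - 58*M(V) = -37 - 58*0 = -37 + 0 = -37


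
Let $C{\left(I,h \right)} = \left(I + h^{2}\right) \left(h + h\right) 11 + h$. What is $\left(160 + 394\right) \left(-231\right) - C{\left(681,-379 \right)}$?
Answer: $1203229241$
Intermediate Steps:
$C{\left(I,h \right)} = h + 22 h \left(I + h^{2}\right)$ ($C{\left(I,h \right)} = \left(I + h^{2}\right) 2 h 11 + h = 2 h \left(I + h^{2}\right) 11 + h = 22 h \left(I + h^{2}\right) + h = h + 22 h \left(I + h^{2}\right)$)
$\left(160 + 394\right) \left(-231\right) - C{\left(681,-379 \right)} = \left(160 + 394\right) \left(-231\right) - - 379 \left(1 + 22 \cdot 681 + 22 \left(-379\right)^{2}\right) = 554 \left(-231\right) - - 379 \left(1 + 14982 + 22 \cdot 143641\right) = -127974 - - 379 \left(1 + 14982 + 3160102\right) = -127974 - \left(-379\right) 3175085 = -127974 - -1203357215 = -127974 + 1203357215 = 1203229241$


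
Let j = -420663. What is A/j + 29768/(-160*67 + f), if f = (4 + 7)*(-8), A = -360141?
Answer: -359578844/189438571 ≈ -1.8981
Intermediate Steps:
f = -88 (f = 11*(-8) = -88)
A/j + 29768/(-160*67 + f) = -360141/(-420663) + 29768/(-160*67 - 88) = -360141*(-1/420663) + 29768/(-10720 - 88) = 120047/140221 + 29768/(-10808) = 120047/140221 + 29768*(-1/10808) = 120047/140221 - 3721/1351 = -359578844/189438571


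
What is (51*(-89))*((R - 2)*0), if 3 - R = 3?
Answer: 0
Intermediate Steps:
R = 0 (R = 3 - 1*3 = 3 - 3 = 0)
(51*(-89))*((R - 2)*0) = (51*(-89))*((0 - 2)*0) = -(-9078)*0 = -4539*0 = 0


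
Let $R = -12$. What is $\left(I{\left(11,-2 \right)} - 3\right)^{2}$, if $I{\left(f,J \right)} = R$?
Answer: $225$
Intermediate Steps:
$I{\left(f,J \right)} = -12$
$\left(I{\left(11,-2 \right)} - 3\right)^{2} = \left(-12 - 3\right)^{2} = \left(-15\right)^{2} = 225$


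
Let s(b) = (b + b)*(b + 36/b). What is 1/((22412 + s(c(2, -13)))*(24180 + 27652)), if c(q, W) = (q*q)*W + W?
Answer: 1/1603371088 ≈ 6.2369e-10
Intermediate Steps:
c(q, W) = W + W*q² (c(q, W) = q²*W + W = W*q² + W = W + W*q²)
s(b) = 2*b*(b + 36/b) (s(b) = (2*b)*(b + 36/b) = 2*b*(b + 36/b))
1/((22412 + s(c(2, -13)))*(24180 + 27652)) = 1/((22412 + (72 + 2*(-13*(1 + 2²))²))*(24180 + 27652)) = 1/((22412 + (72 + 2*(-13*(1 + 4))²))*51832) = 1/((22412 + (72 + 2*(-13*5)²))*51832) = 1/((22412 + (72 + 2*(-65)²))*51832) = 1/((22412 + (72 + 2*4225))*51832) = 1/((22412 + (72 + 8450))*51832) = 1/((22412 + 8522)*51832) = 1/(30934*51832) = 1/1603371088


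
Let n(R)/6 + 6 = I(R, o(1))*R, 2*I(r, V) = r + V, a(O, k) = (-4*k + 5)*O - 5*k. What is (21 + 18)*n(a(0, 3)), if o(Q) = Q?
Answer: 23166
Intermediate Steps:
a(O, k) = -5*k + O*(5 - 4*k) (a(O, k) = (5 - 4*k)*O - 5*k = O*(5 - 4*k) - 5*k = -5*k + O*(5 - 4*k))
I(r, V) = V/2 + r/2 (I(r, V) = (r + V)/2 = (V + r)/2 = V/2 + r/2)
n(R) = -36 + 6*R*(1/2 + R/2) (n(R) = -36 + 6*(((1/2)*1 + R/2)*R) = -36 + 6*((1/2 + R/2)*R) = -36 + 6*(R*(1/2 + R/2)) = -36 + 6*R*(1/2 + R/2))
(21 + 18)*n(a(0, 3)) = (21 + 18)*(-36 + 3*(-5*3 + 5*0 - 4*0*3)*(1 + (-5*3 + 5*0 - 4*0*3))) = 39*(-36 + 3*(-15 + 0 + 0)*(1 + (-15 + 0 + 0))) = 39*(-36 + 3*(-15)*(1 - 15)) = 39*(-36 + 3*(-15)*(-14)) = 39*(-36 + 630) = 39*594 = 23166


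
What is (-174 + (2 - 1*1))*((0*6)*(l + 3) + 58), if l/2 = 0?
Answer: -10034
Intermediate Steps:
l = 0 (l = 2*0 = 0)
(-174 + (2 - 1*1))*((0*6)*(l + 3) + 58) = (-174 + (2 - 1*1))*((0*6)*(0 + 3) + 58) = (-174 + (2 - 1))*(0*3 + 58) = (-174 + 1)*(0 + 58) = -173*58 = -10034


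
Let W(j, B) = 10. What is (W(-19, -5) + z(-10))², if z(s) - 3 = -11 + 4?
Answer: 36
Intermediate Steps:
z(s) = -4 (z(s) = 3 + (-11 + 4) = 3 - 7 = -4)
(W(-19, -5) + z(-10))² = (10 - 4)² = 6² = 36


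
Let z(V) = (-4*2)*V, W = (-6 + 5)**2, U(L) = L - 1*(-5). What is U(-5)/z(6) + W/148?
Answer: 1/148 ≈ 0.0067568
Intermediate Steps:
U(L) = 5 + L (U(L) = L + 5 = 5 + L)
W = 1 (W = (-1)**2 = 1)
z(V) = -8*V
U(-5)/z(6) + W/148 = (5 - 5)/((-8*6)) + 1/148 = 0/(-48) + 1*(1/148) = 0*(-1/48) + 1/148 = 0 + 1/148 = 1/148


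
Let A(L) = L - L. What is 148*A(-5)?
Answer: 0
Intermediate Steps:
A(L) = 0
148*A(-5) = 148*0 = 0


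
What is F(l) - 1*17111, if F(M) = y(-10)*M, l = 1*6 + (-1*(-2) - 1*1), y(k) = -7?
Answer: -17160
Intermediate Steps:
l = 7 (l = 6 + (2 - 1) = 6 + 1 = 7)
F(M) = -7*M
F(l) - 1*17111 = -7*7 - 1*17111 = -49 - 17111 = -17160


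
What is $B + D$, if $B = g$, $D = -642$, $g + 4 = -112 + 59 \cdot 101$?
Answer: $5201$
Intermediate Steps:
$g = 5843$ ($g = -4 + \left(-112 + 59 \cdot 101\right) = -4 + \left(-112 + 5959\right) = -4 + 5847 = 5843$)
$B = 5843$
$B + D = 5843 - 642 = 5201$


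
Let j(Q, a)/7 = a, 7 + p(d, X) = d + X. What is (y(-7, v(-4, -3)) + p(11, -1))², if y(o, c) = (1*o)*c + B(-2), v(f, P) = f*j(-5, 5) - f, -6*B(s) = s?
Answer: 8213956/9 ≈ 9.1266e+5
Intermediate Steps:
p(d, X) = -7 + X + d (p(d, X) = -7 + (d + X) = -7 + (X + d) = -7 + X + d)
B(s) = -s/6
j(Q, a) = 7*a
v(f, P) = 34*f (v(f, P) = f*(7*5) - f = f*35 - f = 35*f - f = 34*f)
y(o, c) = ⅓ + c*o (y(o, c) = (1*o)*c - ⅙*(-2) = o*c + ⅓ = c*o + ⅓ = ⅓ + c*o)
(y(-7, v(-4, -3)) + p(11, -1))² = ((⅓ + (34*(-4))*(-7)) + (-7 - 1 + 11))² = ((⅓ - 136*(-7)) + 3)² = ((⅓ + 952) + 3)² = (2857/3 + 3)² = (2866/3)² = 8213956/9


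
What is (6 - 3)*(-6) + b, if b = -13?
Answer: -31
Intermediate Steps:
(6 - 3)*(-6) + b = (6 - 3)*(-6) - 13 = 3*(-6) - 13 = -18 - 13 = -31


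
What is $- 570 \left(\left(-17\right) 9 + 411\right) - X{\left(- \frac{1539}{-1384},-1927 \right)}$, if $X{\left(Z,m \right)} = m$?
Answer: $-145133$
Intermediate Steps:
$- 570 \left(\left(-17\right) 9 + 411\right) - X{\left(- \frac{1539}{-1384},-1927 \right)} = - 570 \left(\left(-17\right) 9 + 411\right) - -1927 = - 570 \left(-153 + 411\right) + 1927 = \left(-570\right) 258 + 1927 = -147060 + 1927 = -145133$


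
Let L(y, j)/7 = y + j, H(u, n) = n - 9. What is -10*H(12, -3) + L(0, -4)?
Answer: 92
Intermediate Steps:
H(u, n) = -9 + n
L(y, j) = 7*j + 7*y (L(y, j) = 7*(y + j) = 7*(j + y) = 7*j + 7*y)
-10*H(12, -3) + L(0, -4) = -10*(-9 - 3) + (7*(-4) + 7*0) = -10*(-12) + (-28 + 0) = 120 - 28 = 92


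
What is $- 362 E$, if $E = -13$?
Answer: $4706$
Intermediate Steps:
$- 362 E = \left(-362\right) \left(-13\right) = 4706$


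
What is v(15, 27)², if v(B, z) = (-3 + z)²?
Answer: 331776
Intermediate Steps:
v(15, 27)² = ((-3 + 27)²)² = (24²)² = 576² = 331776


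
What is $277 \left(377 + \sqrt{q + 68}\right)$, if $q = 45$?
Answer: $104429 + 277 \sqrt{113} \approx 1.0737 \cdot 10^{5}$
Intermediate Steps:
$277 \left(377 + \sqrt{q + 68}\right) = 277 \left(377 + \sqrt{45 + 68}\right) = 277 \left(377 + \sqrt{113}\right) = 104429 + 277 \sqrt{113}$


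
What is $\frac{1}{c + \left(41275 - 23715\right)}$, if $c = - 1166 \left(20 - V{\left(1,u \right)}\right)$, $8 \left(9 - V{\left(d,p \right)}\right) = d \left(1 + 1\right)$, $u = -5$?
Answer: $\frac{2}{8885} \approx 0.0002251$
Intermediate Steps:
$V{\left(d,p \right)} = 9 - \frac{d}{4}$ ($V{\left(d,p \right)} = 9 - \frac{d \left(1 + 1\right)}{8} = 9 - \frac{d 2}{8} = 9 - \frac{2 d}{8} = 9 - \frac{d}{4}$)
$c = - \frac{26235}{2}$ ($c = - 1166 \left(20 - \left(9 - \frac{1}{4}\right)\right) = - 1166 \left(20 - \frac{35}{4}\right) = \left(-1166\right) \frac{45}{4} = - \frac{26235}{2} \approx -13118.0$)
$\frac{1}{c + \left(41275 - 23715\right)} = \frac{1}{- \frac{26235}{2} + \left(41275 - 23715\right)} = \frac{1}{- \frac{26235}{2} + 17560} = \frac{1}{\frac{8885}{2}} = \frac{2}{8885}$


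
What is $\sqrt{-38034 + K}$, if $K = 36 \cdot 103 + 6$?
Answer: $4 i \sqrt{2145} \approx 185.26 i$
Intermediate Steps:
$K = 3714$ ($K = 3708 + 6 = 3714$)
$\sqrt{-38034 + K} = \sqrt{-38034 + 3714} = \sqrt{-34320} = 4 i \sqrt{2145}$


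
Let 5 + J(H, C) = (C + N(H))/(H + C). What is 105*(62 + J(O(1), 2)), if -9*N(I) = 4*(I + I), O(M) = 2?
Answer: 35945/6 ≈ 5990.8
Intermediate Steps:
N(I) = -8*I/9 (N(I) = -4*(I + I)/9 = -4*2*I/9 = -8*I/9)
J(H, C) = -5 + (C - 8*H/9)/(C + H) (J(H, C) = -5 + (C - 8*H/9)/(H + C) = -5 + (C - 8*H/9)/(C + H))
105*(62 + J(O(1), 2)) = 105*(62 + (-4*2 - 53/9*2)/(2 + 2)) = 105*(62 + (-8 - 106/9)/4) = 105*(62 + (¼)*(-178/9)) = 105*(62 - 89/18) = 105*(1027/18) = 35945/6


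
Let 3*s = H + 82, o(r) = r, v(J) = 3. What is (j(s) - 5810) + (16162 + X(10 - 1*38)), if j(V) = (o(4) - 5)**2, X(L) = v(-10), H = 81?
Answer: 10356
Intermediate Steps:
X(L) = 3
s = 163/3 (s = (81 + 82)/3 = (1/3)*163 = 163/3 ≈ 54.333)
j(V) = 1 (j(V) = (4 - 5)**2 = (-1)**2 = 1)
(j(s) - 5810) + (16162 + X(10 - 1*38)) = (1 - 5810) + (16162 + 3) = -5809 + 16165 = 10356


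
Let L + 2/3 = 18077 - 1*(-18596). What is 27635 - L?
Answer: -27112/3 ≈ -9037.3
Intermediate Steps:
L = 110017/3 (L = -⅔ + (18077 - 1*(-18596)) = -⅔ + (18077 + 18596) = -⅔ + 36673 = 110017/3 ≈ 36672.)
27635 - L = 27635 - 1*110017/3 = 27635 - 110017/3 = -27112/3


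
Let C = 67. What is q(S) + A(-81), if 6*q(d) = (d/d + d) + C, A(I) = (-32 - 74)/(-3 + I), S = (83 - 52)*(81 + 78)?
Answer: 17516/21 ≈ 834.10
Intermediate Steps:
S = 4929 (S = 31*159 = 4929)
A(I) = -106/(-3 + I)
q(d) = 34/3 + d/6 (q(d) = ((d/d + d) + 67)/6 = ((1 + d) + 67)/6 = (68 + d)/6 = 34/3 + d/6)
q(S) + A(-81) = (34/3 + (⅙)*4929) - 106/(-3 - 81) = (34/3 + 1643/2) - 106/(-84) = 4997/6 - 106*(-1/84) = 4997/6 + 53/42 = 17516/21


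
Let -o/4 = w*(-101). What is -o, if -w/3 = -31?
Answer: -37572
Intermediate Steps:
w = 93 (w = -3*(-31) = 93)
o = 37572 (o = -372*(-101) = -4*(-9393) = 37572)
-o = -1*37572 = -37572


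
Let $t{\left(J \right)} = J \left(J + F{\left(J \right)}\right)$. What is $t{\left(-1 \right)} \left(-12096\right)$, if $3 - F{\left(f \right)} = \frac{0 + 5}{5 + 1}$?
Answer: $14112$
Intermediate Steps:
$F{\left(f \right)} = \frac{13}{6}$ ($F{\left(f \right)} = 3 - \frac{0 + 5}{5 + 1} = 3 - \frac{5}{6} = \frac{13}{6}$)
$t{\left(J \right)} = J \left(\frac{13}{6} + J\right)$ ($t{\left(J \right)} = J \left(J + \frac{13}{6}\right) = J \left(\frac{13}{6} + J\right)$)
$t{\left(-1 \right)} \left(-12096\right) = \frac{1}{6} \left(-1\right) \left(13 + 6 \left(-1\right)\right) \left(-12096\right) = \frac{1}{6} \left(-1\right) \left(13 - 6\right) \left(-12096\right) = \frac{1}{6} \left(-1\right) 7 \left(-12096\right) = \left(- \frac{7}{6}\right) \left(-12096\right) = 14112$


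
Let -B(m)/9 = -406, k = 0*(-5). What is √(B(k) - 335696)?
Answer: I*√332042 ≈ 576.23*I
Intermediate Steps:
k = 0
B(m) = 3654 (B(m) = -9*(-406) = 3654)
√(B(k) - 335696) = √(3654 - 335696) = √(-332042) = I*√332042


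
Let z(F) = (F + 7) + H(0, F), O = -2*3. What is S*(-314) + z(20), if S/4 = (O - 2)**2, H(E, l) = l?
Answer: -80337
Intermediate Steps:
O = -6
z(F) = 7 + 2*F (z(F) = (F + 7) + F = (7 + F) + F = 7 + 2*F)
S = 256 (S = 4*(-6 - 2)**2 = 4*(-8)**2 = 4*64 = 256)
S*(-314) + z(20) = 256*(-314) + (7 + 2*20) = -80384 + (7 + 40) = -80384 + 47 = -80337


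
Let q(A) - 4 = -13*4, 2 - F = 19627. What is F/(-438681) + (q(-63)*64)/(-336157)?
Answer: 7944709157/147465688917 ≈ 0.053875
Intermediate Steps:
F = -19625 (F = 2 - 1*19627 = 2 - 19627 = -19625)
q(A) = -48 (q(A) = 4 - 13*4 = 4 - 52 = -48)
F/(-438681) + (q(-63)*64)/(-336157) = -19625/(-438681) - 48*64/(-336157) = -19625*(-1/438681) - 3072*(-1/336157) = 19625/438681 + 3072/336157 = 7944709157/147465688917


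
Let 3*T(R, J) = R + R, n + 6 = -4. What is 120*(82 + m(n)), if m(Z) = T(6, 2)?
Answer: 10320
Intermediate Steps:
n = -10 (n = -6 - 4 = -10)
T(R, J) = 2*R/3 (T(R, J) = (R + R)/3 = (2*R)/3 = 2*R/3)
m(Z) = 4 (m(Z) = (2/3)*6 = 4)
120*(82 + m(n)) = 120*(82 + 4) = 120*86 = 10320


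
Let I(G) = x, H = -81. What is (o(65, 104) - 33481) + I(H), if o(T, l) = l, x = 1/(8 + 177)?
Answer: -6174744/185 ≈ -33377.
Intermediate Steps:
x = 1/185 ≈ 0.0054054
I(G) = 1/185
(o(65, 104) - 33481) + I(H) = (104 - 33481) + 1/185 = -33377 + 1/185 = -6174744/185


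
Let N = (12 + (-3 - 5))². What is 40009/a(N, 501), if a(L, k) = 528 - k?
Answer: 40009/27 ≈ 1481.8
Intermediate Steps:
N = 16 (N = (12 - 8)² = 4² = 16)
40009/a(N, 501) = 40009/(528 - 1*501) = 40009/(528 - 501) = 40009/27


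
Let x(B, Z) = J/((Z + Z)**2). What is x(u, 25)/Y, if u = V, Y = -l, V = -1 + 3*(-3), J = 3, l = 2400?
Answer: -1/2000000 ≈ -5.0000e-7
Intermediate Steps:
V = -10 (V = -1 - 9 = -10)
Y = -2400 (Y = -1*2400 = -2400)
u = -10
x(B, Z) = 3/(4*Z**2) (x(B, Z) = 3/((Z + Z)**2) = 3/((2*Z)**2) = 3/((4*Z**2)) = 3*(1/(4*Z**2)) = 3/(4*Z**2))
x(u, 25)/Y = ((3/4)/25**2)/(-2400) = ((3/4)*(1/625))*(-1/2400) = (3/2500)*(-1/2400) = -1/2000000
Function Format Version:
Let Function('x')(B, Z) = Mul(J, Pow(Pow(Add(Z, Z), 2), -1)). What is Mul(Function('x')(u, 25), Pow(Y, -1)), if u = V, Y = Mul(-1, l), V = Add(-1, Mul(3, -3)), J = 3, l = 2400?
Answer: Rational(-1, 2000000) ≈ -5.0000e-7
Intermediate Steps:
V = -10 (V = Add(-1, -9) = -10)
Y = -2400 (Y = Mul(-1, 2400) = -2400)
u = -10
Function('x')(B, Z) = Mul(Rational(3, 4), Pow(Z, -2)) (Function('x')(B, Z) = Mul(3, Pow(Pow(Add(Z, Z), 2), -1)) = Mul(3, Pow(Pow(Mul(2, Z), 2), -1)) = Mul(3, Pow(Mul(4, Pow(Z, 2)), -1)) = Mul(3, Mul(Rational(1, 4), Pow(Z, -2))) = Mul(Rational(3, 4), Pow(Z, -2)))
Mul(Function('x')(u, 25), Pow(Y, -1)) = Mul(Mul(Rational(3, 4), Pow(25, -2)), Pow(-2400, -1)) = Mul(Mul(Rational(3, 4), Rational(1, 625)), Rational(-1, 2400)) = Mul(Rational(3, 2500), Rational(-1, 2400)) = Rational(-1, 2000000)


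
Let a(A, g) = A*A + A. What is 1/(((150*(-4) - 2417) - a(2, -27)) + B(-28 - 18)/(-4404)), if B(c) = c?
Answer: -2202/6656623 ≈ -0.00033080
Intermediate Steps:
a(A, g) = A + A² (a(A, g) = A² + A = A + A²)
1/(((150*(-4) - 2417) - a(2, -27)) + B(-28 - 18)/(-4404)) = 1/(((150*(-4) - 2417) - 2*(1 + 2)) + (-28 - 18)/(-4404)) = 1/(((-600 - 2417) - 2*3) - 46*(-1/4404)) = 1/((-3017 - 1*6) + 23/2202) = 1/((-3017 - 6) + 23/2202) = 1/(-3023 + 23/2202) = 1/(-6656623/2202) = -2202/6656623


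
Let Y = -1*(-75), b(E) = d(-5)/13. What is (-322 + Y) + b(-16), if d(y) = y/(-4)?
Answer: -12839/52 ≈ -246.90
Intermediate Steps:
d(y) = -y/4 (d(y) = y*(-¼) = -y/4)
b(E) = 5/52 (b(E) = -¼*(-5)/13 = (5/4)*(1/13) = 5/52)
Y = 75
(-322 + Y) + b(-16) = (-322 + 75) + 5/52 = -247 + 5/52 = -12839/52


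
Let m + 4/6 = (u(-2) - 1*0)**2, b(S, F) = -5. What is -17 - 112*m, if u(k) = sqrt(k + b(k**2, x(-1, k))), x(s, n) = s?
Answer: 2525/3 ≈ 841.67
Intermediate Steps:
u(k) = sqrt(-5 + k) (u(k) = sqrt(k - 5) = sqrt(-5 + k))
m = -23/3 (m = -2/3 + (sqrt(-5 - 2) - 1*0)**2 = -2/3 + (sqrt(-7) + 0)**2 = -2/3 + (I*sqrt(7) + 0)**2 = -2/3 + (I*sqrt(7))**2 = -2/3 - 7 = -23/3 ≈ -7.6667)
-17 - 112*m = -17 - 112*(-23/3) = -17 + 2576/3 = 2525/3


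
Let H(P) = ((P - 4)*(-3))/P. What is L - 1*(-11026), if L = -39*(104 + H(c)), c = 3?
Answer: 6931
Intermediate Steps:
H(P) = (12 - 3*P)/P (H(P) = ((-4 + P)*(-3))/P = (12 - 3*P)/P)
L = -4095 (L = -39*(104 + (-3 + 12/3)) = -39*(104 + (-3 + 12*(⅓))) = -39*(104 + (-3 + 4)) = -39*(104 + 1) = -39*105 = -4095)
L - 1*(-11026) = -4095 - 1*(-11026) = -4095 + 11026 = 6931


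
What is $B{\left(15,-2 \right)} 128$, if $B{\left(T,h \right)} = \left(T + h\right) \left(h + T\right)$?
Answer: $21632$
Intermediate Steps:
$B{\left(T,h \right)} = \left(T + h\right)^{2}$ ($B{\left(T,h \right)} = \left(T + h\right) \left(T + h\right) = \left(T + h\right)^{2}$)
$B{\left(15,-2 \right)} 128 = \left(15 - 2\right)^{2} \cdot 128 = 13^{2} \cdot 128 = 169 \cdot 128 = 21632$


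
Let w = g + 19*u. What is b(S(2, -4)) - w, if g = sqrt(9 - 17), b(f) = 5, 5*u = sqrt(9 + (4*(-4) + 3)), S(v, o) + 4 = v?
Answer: 5 - 38*I/5 - 2*I*sqrt(2) ≈ 5.0 - 10.428*I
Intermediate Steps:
S(v, o) = -4 + v
u = 2*I/5 (u = sqrt(9 + (4*(-4) + 3))/5 = sqrt(9 + (-16 + 3))/5 = sqrt(9 - 13)/5 = sqrt(-4)/5 = (2*I)/5 = 2*I/5 ≈ 0.4*I)
g = 2*I*sqrt(2) (g = sqrt(-8) = 2*I*sqrt(2) ≈ 2.8284*I)
w = 38*I/5 + 2*I*sqrt(2) (w = 2*I*sqrt(2) + 19*(2*I/5) = 2*I*sqrt(2) + 38*I/5 = 38*I/5 + 2*I*sqrt(2) ≈ 10.428*I)
b(S(2, -4)) - w = 5 - I*(38/5 + 2*sqrt(2))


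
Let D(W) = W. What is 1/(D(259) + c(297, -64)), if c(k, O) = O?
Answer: 1/195 ≈ 0.0051282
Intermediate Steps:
1/(D(259) + c(297, -64)) = 1/(259 - 64) = 1/195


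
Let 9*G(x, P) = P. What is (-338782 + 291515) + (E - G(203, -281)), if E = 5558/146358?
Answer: -1152221401/24393 ≈ -47236.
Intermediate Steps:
G(x, P) = P/9
E = 2779/73179 (E = 5558*(1/146358) = 2779/73179 ≈ 0.037975)
(-338782 + 291515) + (E - G(203, -281)) = (-338782 + 291515) + (2779/73179 - (-281)/9) = -47267 + (2779/73179 - 1*(-281/9)) = -47267 + (2779/73179 + 281/9) = -47267 + 762530/24393 = -1152221401/24393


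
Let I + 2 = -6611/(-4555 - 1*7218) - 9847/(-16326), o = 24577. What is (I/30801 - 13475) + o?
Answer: 65725360196154517/5920136944398 ≈ 11102.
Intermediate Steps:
I = -160552079/192205998 (I = -2 + (-6611/(-4555 - 1*7218) - 9847/(-16326)) = -2 + (-6611/(-4555 - 7218) - 9847*(-1/16326)) = -2 + (-6611/(-11773) + 9847/16326) = -2 + (-6611*(-1/11773) + 9847/16326) = -2 + (6611/11773 + 9847/16326) = -2 + 223859917/192205998 = -160552079/192205998 ≈ -0.83531)
(I/30801 - 13475) + o = (-160552079/192205998/30801 - 13475) + 24577 = (-160552079/192205998*1/30801 - 13475) + 24577 = (-160552079/5920136944398 - 13475) + 24577 = -79773845486315129/5920136944398 + 24577 = 65725360196154517/5920136944398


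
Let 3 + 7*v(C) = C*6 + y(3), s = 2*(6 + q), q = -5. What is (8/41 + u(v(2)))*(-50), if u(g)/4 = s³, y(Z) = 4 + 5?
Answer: -66000/41 ≈ -1609.8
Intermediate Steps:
y(Z) = 9
s = 2 (s = 2*(6 - 5) = 2*1 = 2)
v(C) = 6/7 + 6*C/7 (v(C) = -3/7 + (C*6 + 9)/7 = -3/7 + (6*C + 9)/7 = -3/7 + (9 + 6*C)/7 = -3/7 + (9/7 + 6*C/7) = 6/7 + 6*C/7)
u(g) = 32 (u(g) = 4*2³ = 4*8 = 32)
(8/41 + u(v(2)))*(-50) = (8/41 + 32)*(-50) = (1320/41)*(-50) = -66000/41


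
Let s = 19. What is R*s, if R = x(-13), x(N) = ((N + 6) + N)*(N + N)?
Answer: 9880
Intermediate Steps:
x(N) = 2*N*(6 + 2*N) (x(N) = ((6 + N) + N)*(2*N) = (6 + 2*N)*(2*N) = 2*N*(6 + 2*N))
R = 520 (R = 4*(-13)*(3 - 13) = 4*(-13)*(-10) = 520)
R*s = 520*19 = 9880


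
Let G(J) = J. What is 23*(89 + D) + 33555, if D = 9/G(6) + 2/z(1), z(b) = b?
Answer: 71365/2 ≈ 35683.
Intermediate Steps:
D = 7/2 (D = 9/6 + 2/1 = 9*(⅙) + 2*1 = 3/2 + 2 = 7/2 ≈ 3.5000)
23*(89 + D) + 33555 = 23*(89 + 7/2) + 33555 = 23*(185/2) + 33555 = 4255/2 + 33555 = 71365/2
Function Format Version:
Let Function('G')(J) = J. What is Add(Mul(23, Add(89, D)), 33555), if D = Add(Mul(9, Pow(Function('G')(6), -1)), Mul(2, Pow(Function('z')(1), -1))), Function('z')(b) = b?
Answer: Rational(71365, 2) ≈ 35683.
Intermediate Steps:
D = Rational(7, 2) (D = Add(Mul(9, Pow(6, -1)), Mul(2, Pow(1, -1))) = Add(Mul(9, Rational(1, 6)), Mul(2, 1)) = Add(Rational(3, 2), 2) = Rational(7, 2) ≈ 3.5000)
Add(Mul(23, Add(89, D)), 33555) = Add(Mul(23, Add(89, Rational(7, 2))), 33555) = Add(Mul(23, Rational(185, 2)), 33555) = Add(Rational(4255, 2), 33555) = Rational(71365, 2)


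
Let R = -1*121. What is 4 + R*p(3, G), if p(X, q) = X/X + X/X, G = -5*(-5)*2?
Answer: -238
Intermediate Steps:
G = 50 (G = 25*2 = 50)
R = -121
p(X, q) = 2 (p(X, q) = 1 + 1 = 2)
4 + R*p(3, G) = 4 - 121*2 = 4 - 242 = -238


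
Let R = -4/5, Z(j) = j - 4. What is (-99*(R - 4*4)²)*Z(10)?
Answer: -4191264/25 ≈ -1.6765e+5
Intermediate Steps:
Z(j) = -4 + j
R = -⅘ (R = -4*⅕ = -⅘ ≈ -0.80000)
(-99*(R - 4*4)²)*Z(10) = (-99*(-⅘ - 4*4)²)*(-4 + 10) = -99*(-⅘ - 16)²*6 = -99*(-84/5)²*6 = -99*7056/25*6 = -698544/25*6 = -4191264/25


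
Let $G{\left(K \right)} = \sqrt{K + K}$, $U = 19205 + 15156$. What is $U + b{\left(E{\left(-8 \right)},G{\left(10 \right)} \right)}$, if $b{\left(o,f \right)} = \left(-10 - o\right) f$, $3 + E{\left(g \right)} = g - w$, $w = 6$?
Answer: $34361 + 14 \sqrt{5} \approx 34392.0$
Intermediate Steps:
$U = 34361$
$E{\left(g \right)} = -9 + g$ ($E{\left(g \right)} = -3 + \left(g - 6\right) = -3 + \left(-6 + g\right) = -9 + g$)
$G{\left(K \right)} = \sqrt{2} \sqrt{K}$ ($G{\left(K \right)} = \sqrt{2 K} = \sqrt{2} \sqrt{K}$)
$b{\left(o,f \right)} = f \left(-10 - o\right)$
$U + b{\left(E{\left(-8 \right)},G{\left(10 \right)} \right)} = 34361 - \sqrt{2} \sqrt{10} \left(10 - 17\right) = 34361 - 2 \sqrt{5} \left(10 - 17\right) = 34361 - 2 \sqrt{5} \left(-7\right) = 34361 + 14 \sqrt{5}$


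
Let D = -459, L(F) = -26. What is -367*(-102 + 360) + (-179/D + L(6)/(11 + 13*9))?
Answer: -2781490447/29376 ≈ -94686.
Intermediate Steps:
-367*(-102 + 360) + (-179/D + L(6)/(11 + 13*9)) = -367*(-102 + 360) + (-179/(-459) - 26/(11 + 13*9)) = -367*258 + (-179*(-1/459) - 26/(11 + 117)) = -94686 + (179/459 - 26/128) = -94686 + (179/459 - 26*1/128) = -94686 + (179/459 - 13/64) = -94686 + 5489/29376 = -2781490447/29376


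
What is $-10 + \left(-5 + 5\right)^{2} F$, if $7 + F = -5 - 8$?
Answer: $-10$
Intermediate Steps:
$F = -20$ ($F = -7 - 13 = -20$)
$-10 + \left(-5 + 5\right)^{2} F = -10 + \left(-5 + 5\right)^{2} \left(-20\right) = -10 + 0^{2} \left(-20\right) = -10 + 0 \left(-20\right) = -10 + 0 = -10$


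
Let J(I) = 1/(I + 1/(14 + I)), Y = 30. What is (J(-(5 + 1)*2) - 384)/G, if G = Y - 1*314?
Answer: 4417/3266 ≈ 1.3524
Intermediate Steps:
G = -284 (G = 30 - 1*314 = 30 - 314 = -284)
(J(-(5 + 1)*2) - 384)/G = ((14 - (5 + 1)*2)/(1 + (-(5 + 1)*2)² + 14*(-(5 + 1)*2)) - 384)/(-284) = ((14 - 1*6*2)/(1 + (-1*6*2)² + 14*(-1*6*2)) - 384)*(-1/284) = ((14 - 6*2)/(1 + (-6*2)² + 14*(-6*2)) - 384)*(-1/284) = ((14 - 12)/(1 + (-12)² + 14*(-12)) - 384)*(-1/284) = (2/(1 + 144 - 168) - 384)*(-1/284) = (2/(-23) - 384)*(-1/284) = (-1/23*2 - 384)*(-1/284) = (-2/23 - 384)*(-1/284) = -8834/23*(-1/284) = 4417/3266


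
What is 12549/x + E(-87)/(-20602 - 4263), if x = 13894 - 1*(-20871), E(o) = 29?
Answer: 12440908/34577269 ≈ 0.35980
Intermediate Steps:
x = 34765 (x = 13894 + 20871 = 34765)
12549/x + E(-87)/(-20602 - 4263) = 12549/34765 + 29/(-20602 - 4263) = 12549*(1/34765) + 29/(-24865) = 12549/34765 + 29*(-1/24865) = 12549/34765 - 29/24865 = 12440908/34577269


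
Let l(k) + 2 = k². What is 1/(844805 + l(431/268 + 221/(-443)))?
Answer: 14095388176/11907843563456353 ≈ 1.1837e-6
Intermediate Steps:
l(k) = -2 + k²
1/(844805 + l(431/268 + 221/(-443))) = 1/(844805 + (-2 + (431/268 + 221/(-443))²)) = 1/(844805 + (-2 + (431*(1/268) + 221*(-1/443))²)) = 1/(844805 + (-2 + (431/268 - 221/443)²)) = 1/(844805 + (-2 + (131705/118724)²)) = 1/(844805 + (-2 + 17346207025/14095388176)) = 1/(844805 - 10844569327/14095388176) = 1/(11907843563456353/14095388176) = 14095388176/11907843563456353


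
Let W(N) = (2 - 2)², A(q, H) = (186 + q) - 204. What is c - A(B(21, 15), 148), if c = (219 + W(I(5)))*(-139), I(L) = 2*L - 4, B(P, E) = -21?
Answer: -30402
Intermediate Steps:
I(L) = -4 + 2*L
A(q, H) = -18 + q
W(N) = 0 (W(N) = 0² = 0)
c = -30441 (c = (219 + 0)*(-139) = 219*(-139) = -30441)
c - A(B(21, 15), 148) = -30441 - (-18 - 21) = -30441 - 1*(-39) = -30441 + 39 = -30402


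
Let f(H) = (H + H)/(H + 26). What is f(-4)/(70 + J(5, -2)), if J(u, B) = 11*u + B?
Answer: -4/1353 ≈ -0.0029564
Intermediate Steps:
J(u, B) = B + 11*u
f(H) = 2*H/(26 + H) (f(H) = (2*H)/(26 + H) = 2*H/(26 + H))
f(-4)/(70 + J(5, -2)) = (2*(-4)/(26 - 4))/(70 + (-2 + 11*5)) = (2*(-4)/22)/(70 + (-2 + 55)) = (2*(-4)*(1/22))/(70 + 53) = -4/11/123 = (1/123)*(-4/11) = -4/1353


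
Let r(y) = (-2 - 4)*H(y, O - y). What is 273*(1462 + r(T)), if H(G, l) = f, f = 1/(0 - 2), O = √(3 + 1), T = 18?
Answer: 399945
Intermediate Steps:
O = 2 (O = √4 = 2)
f = -½ (f = 1/(-2) = -½ ≈ -0.50000)
H(G, l) = -½
r(y) = 3 (r(y) = (-2 - 4)*(-½) = -6*(-½) = 3)
273*(1462 + r(T)) = 273*(1462 + 3) = 273*1465 = 399945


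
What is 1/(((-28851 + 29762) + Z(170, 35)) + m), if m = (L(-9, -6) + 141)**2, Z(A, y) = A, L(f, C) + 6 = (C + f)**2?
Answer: 1/130681 ≈ 7.6522e-6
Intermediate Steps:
L(f, C) = -6 + (C + f)**2
m = 129600 (m = ((-6 + (-6 - 9)**2) + 141)**2 = ((-6 + (-15)**2) + 141)**2 = ((-6 + 225) + 141)**2 = (219 + 141)**2 = 360**2 = 129600)
1/(((-28851 + 29762) + Z(170, 35)) + m) = 1/(((-28851 + 29762) + 170) + 129600) = 1/((911 + 170) + 129600) = 1/(1081 + 129600) = 1/130681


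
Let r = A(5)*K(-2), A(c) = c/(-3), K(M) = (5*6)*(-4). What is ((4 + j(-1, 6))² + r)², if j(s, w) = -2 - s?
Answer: 43681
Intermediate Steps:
K(M) = -120 (K(M) = 30*(-4) = -120)
A(c) = -c/3 (A(c) = c*(-⅓) = -c/3)
r = 200 (r = -⅓*5*(-120) = -5/3*(-120) = 200)
((4 + j(-1, 6))² + r)² = ((4 + (-2 - 1*(-1)))² + 200)² = ((4 + (-2 + 1))² + 200)² = ((4 - 1)² + 200)² = (3² + 200)² = (9 + 200)² = 209² = 43681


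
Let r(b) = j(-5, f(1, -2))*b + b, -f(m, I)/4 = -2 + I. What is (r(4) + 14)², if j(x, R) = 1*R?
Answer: 6724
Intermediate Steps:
f(m, I) = 8 - 4*I (f(m, I) = -4*(-2 + I) = 8 - 4*I)
j(x, R) = R
r(b) = 17*b (r(b) = (8 - 4*(-2))*b + b = (8 + 8)*b + b = 16*b + b = 17*b)
(r(4) + 14)² = (17*4 + 14)² = (68 + 14)² = 82² = 6724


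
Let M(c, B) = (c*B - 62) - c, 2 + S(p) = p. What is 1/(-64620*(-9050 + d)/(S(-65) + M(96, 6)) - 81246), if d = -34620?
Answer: 39/310382006 ≈ 1.2565e-7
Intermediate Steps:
S(p) = -2 + p
M(c, B) = -62 - c + B*c (M(c, B) = (B*c - 62) - c = (-62 + B*c) - c = -62 - c + B*c)
1/(-64620*(-9050 + d)/(S(-65) + M(96, 6)) - 81246) = 1/(-64620*(-9050 - 34620)/((-2 - 65) + (-62 - 1*96 + 6*96)) - 81246) = 1/(-64620*(-43670/(-67 + (-62 - 96 + 576))) - 81246) = 1/(-64620*(-43670/(-67 + 418)) - 81246) = 1/(-64620/(351*(-1/43670)) - 81246) = 1/(-64620/(-351/43670) - 81246) = 1/(-64620*(-43670/351) - 81246) = 1/(313550600/39 - 81246) = 1/(310382006/39) = 39/310382006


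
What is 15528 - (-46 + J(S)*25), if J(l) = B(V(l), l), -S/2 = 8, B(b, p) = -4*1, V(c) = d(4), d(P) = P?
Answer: 15674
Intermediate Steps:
V(c) = 4
B(b, p) = -4
S = -16 (S = -2*8 = -16)
J(l) = -4
15528 - (-46 + J(S)*25) = 15528 - (-46 - 4*25) = 15528 - (-46 - 100) = 15528 - 1*(-146) = 15528 + 146 = 15674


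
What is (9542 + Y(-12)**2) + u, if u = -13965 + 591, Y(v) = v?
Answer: -3688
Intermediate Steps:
u = -13374
(9542 + Y(-12)**2) + u = (9542 + (-12)**2) - 13374 = (9542 + 144) - 13374 = 9686 - 13374 = -3688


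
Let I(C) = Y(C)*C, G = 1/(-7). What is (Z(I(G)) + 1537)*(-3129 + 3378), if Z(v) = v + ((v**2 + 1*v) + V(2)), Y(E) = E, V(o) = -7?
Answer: 914733621/2401 ≈ 3.8098e+5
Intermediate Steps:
G = -1/7 ≈ -0.14286
I(C) = C**2 (I(C) = C*C = C**2)
Z(v) = -7 + v**2 + 2*v (Z(v) = v + ((v**2 + 1*v) - 7) = v + ((v**2 + v) - 7) = v + ((v + v**2) - 7) = v + (-7 + v + v**2) = -7 + v**2 + 2*v)
(Z(I(G)) + 1537)*(-3129 + 3378) = ((-7 + ((-1/7)**2)**2 + 2*(-1/7)**2) + 1537)*(-3129 + 3378) = ((-7 + (1/49)**2 + 2*(1/49)) + 1537)*249 = ((-7 + 1/2401 + 2/49) + 1537)*249 = (-16708/2401 + 1537)*249 = (3673629/2401)*249 = 914733621/2401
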